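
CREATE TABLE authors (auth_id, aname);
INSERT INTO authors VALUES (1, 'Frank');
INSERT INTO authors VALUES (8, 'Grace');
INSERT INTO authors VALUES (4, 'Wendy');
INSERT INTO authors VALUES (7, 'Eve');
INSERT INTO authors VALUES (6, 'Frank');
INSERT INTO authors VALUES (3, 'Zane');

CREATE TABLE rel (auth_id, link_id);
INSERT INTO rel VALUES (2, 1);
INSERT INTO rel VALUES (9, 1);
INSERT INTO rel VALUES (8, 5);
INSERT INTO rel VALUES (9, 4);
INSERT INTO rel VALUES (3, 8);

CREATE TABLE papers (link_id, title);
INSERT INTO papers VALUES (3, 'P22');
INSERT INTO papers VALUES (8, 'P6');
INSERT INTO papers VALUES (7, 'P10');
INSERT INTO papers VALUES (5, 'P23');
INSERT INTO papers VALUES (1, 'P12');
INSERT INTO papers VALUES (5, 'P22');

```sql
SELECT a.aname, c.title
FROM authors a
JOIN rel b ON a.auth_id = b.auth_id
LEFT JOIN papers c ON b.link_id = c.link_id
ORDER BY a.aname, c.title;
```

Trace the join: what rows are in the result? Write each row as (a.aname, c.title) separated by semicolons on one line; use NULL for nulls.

Evaluate left to right. First `authors a INNER JOIN rel b` on auth_id: 2 row(s).
Then LEFT JOIN `papers c` on link_id: each of those 2 rows is kept; rows whose b.link_id has no match in c get NULL for c's columns.

(Grace, P22); (Grace, P23); (Zane, P6)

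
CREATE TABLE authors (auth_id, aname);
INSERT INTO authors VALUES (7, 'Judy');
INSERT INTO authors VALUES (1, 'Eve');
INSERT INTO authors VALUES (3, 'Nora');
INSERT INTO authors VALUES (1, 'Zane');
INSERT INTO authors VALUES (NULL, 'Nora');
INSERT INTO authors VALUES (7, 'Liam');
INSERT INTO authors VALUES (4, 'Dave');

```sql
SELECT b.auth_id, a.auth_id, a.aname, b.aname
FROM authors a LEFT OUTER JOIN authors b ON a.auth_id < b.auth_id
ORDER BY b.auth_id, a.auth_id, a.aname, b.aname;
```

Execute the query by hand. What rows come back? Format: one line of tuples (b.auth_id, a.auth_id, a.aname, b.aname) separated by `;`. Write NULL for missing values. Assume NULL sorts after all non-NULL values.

LEFT JOIN keeps every row from `authors a`; unmatched rows get NULL for `authors b`'s columns.
Matching on a.auth_id < b.auth_id. A NULL in a compared column never satisfies the condition.
- a[0] auth_id=7 → no match; kept with NULLs on the b side.
- a[1] auth_id=1 → 4 match(es) in b → 4 row(s).
- a[2] auth_id=3 → 3 match(es) in b → 3 row(s).
- a[3] auth_id=1 → 4 match(es) in b → 4 row(s).
- a[4] auth_id=NULL → no match; kept with NULLs on the b side.
- a[5] auth_id=7 → no match; kept with NULLs on the b side.
- a[6] auth_id=4 → 2 match(es) in b → 2 row(s).

(3, 1, Eve, Nora); (3, 1, Zane, Nora); (4, 1, Eve, Dave); (4, 1, Zane, Dave); (4, 3, Nora, Dave); (7, 1, Eve, Judy); (7, 1, Eve, Liam); (7, 1, Zane, Judy); (7, 1, Zane, Liam); (7, 3, Nora, Judy); (7, 3, Nora, Liam); (7, 4, Dave, Judy); (7, 4, Dave, Liam); (NULL, 7, Judy, NULL); (NULL, 7, Liam, NULL); (NULL, NULL, Nora, NULL)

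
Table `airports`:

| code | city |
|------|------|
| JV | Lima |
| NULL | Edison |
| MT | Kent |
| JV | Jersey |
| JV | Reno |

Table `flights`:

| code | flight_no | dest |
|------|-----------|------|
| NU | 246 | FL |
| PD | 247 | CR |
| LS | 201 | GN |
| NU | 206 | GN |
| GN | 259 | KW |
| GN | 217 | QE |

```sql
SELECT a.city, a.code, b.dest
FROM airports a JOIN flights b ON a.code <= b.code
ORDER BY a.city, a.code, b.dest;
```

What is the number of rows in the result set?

INNER JOIN keeps only pairs where the ON condition holds.
Matching on a.code <= b.code. A NULL in a compared column never satisfies the condition.
- code=JV: 4 matching b row(s), so 4 row(s) emitted.
- code=NULL: no matching b row, dropped.
- code=MT: 3 matching b row(s), so 3 row(s) emitted.
- code=JV: 4 matching b row(s), so 4 row(s) emitted.
- code=JV: 4 matching b row(s), so 4 row(s) emitted.
Total: 15 rows.

15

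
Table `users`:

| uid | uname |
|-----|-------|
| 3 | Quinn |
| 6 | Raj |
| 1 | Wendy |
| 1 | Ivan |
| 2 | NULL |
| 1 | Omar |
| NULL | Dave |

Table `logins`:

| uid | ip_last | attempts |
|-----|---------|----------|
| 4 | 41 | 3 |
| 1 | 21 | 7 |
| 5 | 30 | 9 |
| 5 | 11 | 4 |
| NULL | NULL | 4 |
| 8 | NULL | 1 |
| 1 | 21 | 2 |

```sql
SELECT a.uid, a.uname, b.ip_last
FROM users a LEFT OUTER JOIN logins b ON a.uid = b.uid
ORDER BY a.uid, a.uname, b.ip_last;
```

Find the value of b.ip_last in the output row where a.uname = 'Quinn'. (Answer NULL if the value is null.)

NULL

LEFT JOIN keeps every row from `users`; unmatched rows get NULL for `logins`'s columns.
Matching on a.uid = b.uid. A NULL in a compared column never satisfies the condition.
- a (uid=3) has no partner → padded with NULL.
- a (uid=6) has no partner → padded with NULL.
- a (uid=1) pairs with 2 row(s) of b.
- a (uid=1) pairs with 2 row(s) of b.
- a (uid=2) has no partner → padded with NULL.
- a (uid=1) pairs with 2 row(s) of b.
- a (uid=NULL) has no partner → padded with NULL.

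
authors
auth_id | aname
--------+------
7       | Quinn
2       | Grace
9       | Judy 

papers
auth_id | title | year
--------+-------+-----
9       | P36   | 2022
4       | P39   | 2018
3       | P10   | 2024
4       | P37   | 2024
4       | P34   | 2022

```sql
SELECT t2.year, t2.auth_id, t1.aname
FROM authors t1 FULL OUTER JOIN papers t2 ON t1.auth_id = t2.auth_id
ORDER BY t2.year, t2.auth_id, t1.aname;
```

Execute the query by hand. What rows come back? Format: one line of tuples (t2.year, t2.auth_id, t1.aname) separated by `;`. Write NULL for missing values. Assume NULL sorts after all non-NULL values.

(2018, 4, NULL); (2022, 4, NULL); (2022, 9, Judy); (2024, 3, NULL); (2024, 4, NULL); (NULL, NULL, Grace); (NULL, NULL, Quinn)

FULL OUTER JOIN keeps every row from both sides; unmatched rows get NULL for the other side's columns.
Matching on t1.auth_id = t2.auth_id.
Matched pairs: 1; unmatched t1 rows kept: 2; unmatched t2 rows kept: 4.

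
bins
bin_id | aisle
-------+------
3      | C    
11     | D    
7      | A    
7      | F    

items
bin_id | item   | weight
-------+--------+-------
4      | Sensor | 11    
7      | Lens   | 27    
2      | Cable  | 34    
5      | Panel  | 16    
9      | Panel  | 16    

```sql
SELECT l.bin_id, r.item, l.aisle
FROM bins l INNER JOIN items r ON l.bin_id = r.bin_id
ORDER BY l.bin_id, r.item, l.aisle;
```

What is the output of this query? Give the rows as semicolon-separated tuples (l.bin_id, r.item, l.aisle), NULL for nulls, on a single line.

(7, Lens, A); (7, Lens, F)

INNER JOIN keeps only pairs where the ON condition holds.
Matching on l.bin_id = r.bin_id.
- bin_id=3: no matching r row, dropped.
- bin_id=11: no matching r row, dropped.
- bin_id=7: 1 matching r row(s), so 1 row(s) emitted.
- bin_id=7: 1 matching r row(s), so 1 row(s) emitted.
After projecting and ordering:
l.bin_id | r.item | l.aisle
7 | Lens | A
7 | Lens | F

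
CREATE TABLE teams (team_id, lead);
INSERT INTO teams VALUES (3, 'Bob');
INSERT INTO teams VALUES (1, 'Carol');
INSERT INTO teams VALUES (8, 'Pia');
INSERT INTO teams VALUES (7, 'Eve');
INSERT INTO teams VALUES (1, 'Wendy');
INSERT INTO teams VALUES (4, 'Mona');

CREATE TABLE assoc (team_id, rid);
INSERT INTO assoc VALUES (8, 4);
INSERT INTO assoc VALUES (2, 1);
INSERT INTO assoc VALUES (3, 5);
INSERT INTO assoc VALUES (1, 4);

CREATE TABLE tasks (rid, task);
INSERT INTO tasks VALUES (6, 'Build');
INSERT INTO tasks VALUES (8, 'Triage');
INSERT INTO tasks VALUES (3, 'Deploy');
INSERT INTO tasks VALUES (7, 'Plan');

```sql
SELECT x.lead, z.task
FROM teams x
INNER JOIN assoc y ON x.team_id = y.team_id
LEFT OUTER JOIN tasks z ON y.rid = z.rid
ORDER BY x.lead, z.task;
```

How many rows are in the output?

4

Evaluate left to right. First `teams x INNER JOIN assoc y` on team_id: 4 row(s).
Then LEFT JOIN `tasks z` on rid: each of those 4 rows is kept; rows whose y.rid has no match in z get NULL for z's columns.
Result: 4 row(s).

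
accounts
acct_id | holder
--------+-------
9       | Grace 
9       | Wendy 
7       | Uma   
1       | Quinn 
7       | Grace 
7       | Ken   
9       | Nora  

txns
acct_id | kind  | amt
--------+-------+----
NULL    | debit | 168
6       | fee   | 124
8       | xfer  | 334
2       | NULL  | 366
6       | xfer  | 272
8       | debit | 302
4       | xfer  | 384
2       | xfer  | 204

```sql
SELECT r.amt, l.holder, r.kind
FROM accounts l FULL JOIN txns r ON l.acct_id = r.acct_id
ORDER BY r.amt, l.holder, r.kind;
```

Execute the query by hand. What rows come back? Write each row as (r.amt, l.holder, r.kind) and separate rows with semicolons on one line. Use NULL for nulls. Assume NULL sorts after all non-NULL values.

(124, NULL, fee); (168, NULL, debit); (204, NULL, xfer); (272, NULL, xfer); (302, NULL, debit); (334, NULL, xfer); (366, NULL, NULL); (384, NULL, xfer); (NULL, Grace, NULL); (NULL, Grace, NULL); (NULL, Ken, NULL); (NULL, Nora, NULL); (NULL, Quinn, NULL); (NULL, Uma, NULL); (NULL, Wendy, NULL)

FULL OUTER JOIN keeps every row from both sides; unmatched rows get NULL for the other side's columns.
Matching on l.acct_id = r.acct_id. A NULL in a compared column never satisfies the condition.
Matched pairs: 0; unmatched l rows kept: 7; unmatched r rows kept: 8.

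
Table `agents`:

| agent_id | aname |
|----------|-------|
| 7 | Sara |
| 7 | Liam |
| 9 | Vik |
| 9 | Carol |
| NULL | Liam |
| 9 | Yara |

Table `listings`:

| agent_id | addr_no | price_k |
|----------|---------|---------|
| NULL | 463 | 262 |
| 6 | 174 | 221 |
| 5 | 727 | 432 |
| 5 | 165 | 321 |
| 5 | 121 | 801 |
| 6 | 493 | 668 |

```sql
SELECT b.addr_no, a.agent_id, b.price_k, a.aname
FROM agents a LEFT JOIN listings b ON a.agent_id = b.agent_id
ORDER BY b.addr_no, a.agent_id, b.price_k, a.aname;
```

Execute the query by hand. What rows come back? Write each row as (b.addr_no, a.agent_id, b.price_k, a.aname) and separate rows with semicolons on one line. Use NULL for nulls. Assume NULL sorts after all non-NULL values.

LEFT JOIN keeps every row from `agents`; unmatched rows get NULL for `listings`'s columns.
Matching on a.agent_id = b.agent_id. A NULL in a compared column never satisfies the condition.
- a (agent_id=7) has no partner → padded with NULL.
- a (agent_id=7) has no partner → padded with NULL.
- a (agent_id=9) has no partner → padded with NULL.
- a (agent_id=9) has no partner → padded with NULL.
- a (agent_id=NULL) has no partner → padded with NULL.
- a (agent_id=9) has no partner → padded with NULL.
After projecting and ordering:
b.addr_no | a.agent_id | b.price_k | a.aname
NULL | 7 | NULL | Liam
NULL | 7 | NULL | Sara
NULL | 9 | NULL | Carol
NULL | 9 | NULL | Vik
NULL | 9 | NULL | Yara
NULL | NULL | NULL | Liam

(NULL, 7, NULL, Liam); (NULL, 7, NULL, Sara); (NULL, 9, NULL, Carol); (NULL, 9, NULL, Vik); (NULL, 9, NULL, Yara); (NULL, NULL, NULL, Liam)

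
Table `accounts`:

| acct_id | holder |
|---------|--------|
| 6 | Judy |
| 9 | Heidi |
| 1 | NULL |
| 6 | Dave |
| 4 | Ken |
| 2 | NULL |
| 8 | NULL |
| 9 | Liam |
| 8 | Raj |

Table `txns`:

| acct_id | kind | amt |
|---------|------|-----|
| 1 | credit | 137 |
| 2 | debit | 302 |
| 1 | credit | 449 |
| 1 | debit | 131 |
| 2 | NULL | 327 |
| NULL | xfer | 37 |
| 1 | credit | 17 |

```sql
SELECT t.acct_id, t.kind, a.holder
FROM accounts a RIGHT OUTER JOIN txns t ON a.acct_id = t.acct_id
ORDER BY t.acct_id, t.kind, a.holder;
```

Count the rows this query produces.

7

RIGHT JOIN keeps every row from `txns`; unmatched rows get NULL for `accounts`'s columns.
Matching on a.acct_id = t.acct_id. A NULL in a compared column never satisfies the condition.
- a[0] acct_id=6 → no match.
- a[1] acct_id=9 → no match.
- a[2] acct_id=1 → 4 match(es) in t → 4 row(s).
- a[3] acct_id=6 → no match.
- a[4] acct_id=4 → no match.
- a[5] acct_id=2 → 2 match(es) in t → 2 row(s).
- a[6] acct_id=8 → no match.
- a[7] acct_id=9 → no match.
- a[8] acct_id=8 → no match.
- 1 t row(s) had no a match → kept, a columns NULL.
Total: 6 matched + 1 padded = 7 rows.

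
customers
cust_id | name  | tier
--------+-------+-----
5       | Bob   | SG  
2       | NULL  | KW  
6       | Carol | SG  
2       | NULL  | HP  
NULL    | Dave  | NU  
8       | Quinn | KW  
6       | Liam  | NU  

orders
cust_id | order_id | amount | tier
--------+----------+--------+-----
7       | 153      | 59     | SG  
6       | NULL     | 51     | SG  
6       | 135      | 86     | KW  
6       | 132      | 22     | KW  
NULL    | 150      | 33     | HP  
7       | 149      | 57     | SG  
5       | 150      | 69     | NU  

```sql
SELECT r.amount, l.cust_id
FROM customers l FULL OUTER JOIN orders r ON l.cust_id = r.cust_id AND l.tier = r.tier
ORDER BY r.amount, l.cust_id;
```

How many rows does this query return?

13

FULL OUTER JOIN keeps every row from both sides; unmatched rows get NULL for the other side's columns.
Matching on l.cust_id = r.cust_id AND l.tier = r.tier. A NULL in a compared column never satisfies the condition.
- l (cust_id=5, tier=SG) has no partner → padded with NULL.
- l (cust_id=2, tier=KW) has no partner → padded with NULL.
- l (cust_id=6, tier=SG) pairs with 1 row(s) of r.
- l (cust_id=2, tier=HP) has no partner → padded with NULL.
- l (cust_id=NULL, tier=NU) has no partner → padded with NULL.
- l (cust_id=8, tier=KW) has no partner → padded with NULL.
- l (cust_id=6, tier=NU) has no partner → padded with NULL.
- 6 row(s) from r found no l partner → padded with NULL.
Total: 1 matched + 12 padded = 13 rows.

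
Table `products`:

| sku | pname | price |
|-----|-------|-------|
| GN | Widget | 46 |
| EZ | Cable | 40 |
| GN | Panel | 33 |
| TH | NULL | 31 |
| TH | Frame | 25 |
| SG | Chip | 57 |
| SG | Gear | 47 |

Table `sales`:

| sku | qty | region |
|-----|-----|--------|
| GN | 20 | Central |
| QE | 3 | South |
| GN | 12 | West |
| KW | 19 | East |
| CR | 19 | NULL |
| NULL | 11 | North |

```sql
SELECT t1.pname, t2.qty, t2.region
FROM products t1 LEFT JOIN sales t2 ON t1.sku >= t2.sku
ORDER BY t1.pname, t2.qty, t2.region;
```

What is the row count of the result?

27

LEFT JOIN keeps every row from `products`; unmatched rows get NULL for `sales`'s columns.
Matching on t1.sku >= t2.sku. A NULL in a compared column never satisfies the condition.
- t1[0] sku=GN → 3 match(es) in t2 → 3 row(s).
- t1[1] sku=EZ → 1 match(es) in t2 → 1 row(s).
- t1[2] sku=GN → 3 match(es) in t2 → 3 row(s).
- t1[3] sku=TH → 5 match(es) in t2 → 5 row(s).
- t1[4] sku=TH → 5 match(es) in t2 → 5 row(s).
- t1[5] sku=SG → 5 match(es) in t2 → 5 row(s).
- t1[6] sku=SG → 5 match(es) in t2 → 5 row(s).
Total: 27 rows.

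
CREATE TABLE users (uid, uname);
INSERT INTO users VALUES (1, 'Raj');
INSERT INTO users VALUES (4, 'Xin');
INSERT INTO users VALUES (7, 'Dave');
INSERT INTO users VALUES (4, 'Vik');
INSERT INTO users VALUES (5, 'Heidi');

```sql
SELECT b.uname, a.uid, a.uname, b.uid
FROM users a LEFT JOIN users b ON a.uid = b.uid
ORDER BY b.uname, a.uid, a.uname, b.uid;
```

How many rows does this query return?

LEFT JOIN keeps every row from `users a`; unmatched rows get NULL for `users b`'s columns.
Matching on a.uid = b.uid.
Matched pairs: 7; unmatched a rows kept: 0.
Total: 7 rows.

7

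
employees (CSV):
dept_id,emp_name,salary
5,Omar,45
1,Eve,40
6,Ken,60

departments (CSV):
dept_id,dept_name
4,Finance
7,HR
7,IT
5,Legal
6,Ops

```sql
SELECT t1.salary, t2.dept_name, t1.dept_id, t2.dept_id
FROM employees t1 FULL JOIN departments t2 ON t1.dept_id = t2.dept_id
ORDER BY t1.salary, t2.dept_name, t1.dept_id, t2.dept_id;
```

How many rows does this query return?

6

FULL OUTER JOIN keeps every row from both sides; unmatched rows get NULL for the other side's columns.
Matching on t1.dept_id = t2.dept_id.
- dept_id=5: 1 matching t2 row(s), so 1 row(s) emitted.
- dept_id=1: no t2 row matches, row kept with t2 columns NULL.
- dept_id=6: 1 matching t2 row(s), so 1 row(s) emitted.
- plus 3 unmatched t2 row(s), each kept with NULL t1 columns.
Total: 2 matched + 4 padded = 6 rows.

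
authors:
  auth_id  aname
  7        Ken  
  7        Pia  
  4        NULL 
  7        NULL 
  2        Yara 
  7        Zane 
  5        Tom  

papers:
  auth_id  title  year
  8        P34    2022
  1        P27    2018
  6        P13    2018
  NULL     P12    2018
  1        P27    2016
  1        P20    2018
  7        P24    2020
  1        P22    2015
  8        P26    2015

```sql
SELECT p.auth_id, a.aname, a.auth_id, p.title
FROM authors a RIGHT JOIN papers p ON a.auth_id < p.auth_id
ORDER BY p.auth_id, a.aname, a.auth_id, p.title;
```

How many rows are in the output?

25

RIGHT JOIN keeps every row from `papers`; unmatched rows get NULL for `authors`'s columns.
Matching on a.auth_id < p.auth_id. A NULL in a compared column never satisfies the condition.
- a (auth_id=7) pairs with 2 row(s) of p.
- a (auth_id=7) pairs with 2 row(s) of p.
- a (auth_id=4) pairs with 4 row(s) of p.
- a (auth_id=7) pairs with 2 row(s) of p.
- a (auth_id=2) pairs with 4 row(s) of p.
- a (auth_id=7) pairs with 2 row(s) of p.
- a (auth_id=5) pairs with 4 row(s) of p.
- 5 p row(s) had no a match → kept, a columns NULL.
Total: 20 matched + 5 padded = 25 rows.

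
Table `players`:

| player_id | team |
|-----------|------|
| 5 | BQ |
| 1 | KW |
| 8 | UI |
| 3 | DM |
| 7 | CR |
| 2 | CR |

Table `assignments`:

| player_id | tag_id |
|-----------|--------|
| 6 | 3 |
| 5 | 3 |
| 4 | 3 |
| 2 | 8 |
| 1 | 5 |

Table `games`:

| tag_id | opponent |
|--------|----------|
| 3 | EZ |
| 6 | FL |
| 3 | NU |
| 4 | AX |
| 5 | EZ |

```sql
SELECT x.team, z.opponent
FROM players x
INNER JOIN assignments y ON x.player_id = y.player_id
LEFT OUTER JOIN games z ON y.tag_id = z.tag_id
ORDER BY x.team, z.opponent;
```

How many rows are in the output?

4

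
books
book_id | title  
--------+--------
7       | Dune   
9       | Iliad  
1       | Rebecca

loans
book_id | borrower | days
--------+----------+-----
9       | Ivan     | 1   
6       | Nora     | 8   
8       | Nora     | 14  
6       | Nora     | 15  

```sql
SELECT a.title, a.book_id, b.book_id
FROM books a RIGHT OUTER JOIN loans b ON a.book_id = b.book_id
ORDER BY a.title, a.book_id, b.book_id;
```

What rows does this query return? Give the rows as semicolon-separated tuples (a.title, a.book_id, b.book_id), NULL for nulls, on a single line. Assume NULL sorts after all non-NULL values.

(Iliad, 9, 9); (NULL, NULL, 6); (NULL, NULL, 6); (NULL, NULL, 8)

RIGHT JOIN keeps every row from `loans`; unmatched rows get NULL for `books`'s columns.
Matching on a.book_id = b.book_id.
- a row (book_id=7): no match.
- a row (book_id=9): matches 1 b row(s) → 1 output row(s).
- a row (book_id=1): no match.
- 3 row(s) from b found no a partner → padded with NULL.
After projecting and ordering:
a.title | a.book_id | b.book_id
Iliad | 9 | 9
NULL | NULL | 6
NULL | NULL | 6
NULL | NULL | 8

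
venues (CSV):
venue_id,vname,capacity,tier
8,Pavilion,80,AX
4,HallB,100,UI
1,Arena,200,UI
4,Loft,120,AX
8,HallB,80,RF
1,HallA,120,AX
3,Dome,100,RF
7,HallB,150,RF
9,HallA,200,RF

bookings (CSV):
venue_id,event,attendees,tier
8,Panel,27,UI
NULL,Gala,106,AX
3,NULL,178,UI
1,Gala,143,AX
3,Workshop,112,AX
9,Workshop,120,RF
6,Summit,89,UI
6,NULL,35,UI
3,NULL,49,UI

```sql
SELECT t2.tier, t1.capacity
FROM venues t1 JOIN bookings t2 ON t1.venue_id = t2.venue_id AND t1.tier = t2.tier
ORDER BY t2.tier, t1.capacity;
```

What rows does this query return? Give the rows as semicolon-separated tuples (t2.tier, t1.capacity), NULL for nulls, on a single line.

INNER JOIN keeps only pairs where the ON condition holds.
Matching on t1.venue_id = t2.venue_id AND t1.tier = t2.tier. A NULL in a compared column never satisfies the condition.
Matched pairs: 2.

(AX, 120); (RF, 200)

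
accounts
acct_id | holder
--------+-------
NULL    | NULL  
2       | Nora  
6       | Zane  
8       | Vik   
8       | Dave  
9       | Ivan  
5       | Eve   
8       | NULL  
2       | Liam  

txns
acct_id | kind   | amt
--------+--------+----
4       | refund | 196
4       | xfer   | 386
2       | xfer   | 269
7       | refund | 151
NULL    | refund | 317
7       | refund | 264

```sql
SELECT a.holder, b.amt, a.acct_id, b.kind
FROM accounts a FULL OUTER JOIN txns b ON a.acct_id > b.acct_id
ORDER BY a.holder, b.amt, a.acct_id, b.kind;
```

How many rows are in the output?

30

FULL OUTER JOIN keeps every row from both sides; unmatched rows get NULL for the other side's columns.
Matching on a.acct_id > b.acct_id. A NULL in a compared column never satisfies the condition.
- a row (acct_id=NULL): no match → kept, b columns NULL.
- a row (acct_id=2): no match → kept, b columns NULL.
- a row (acct_id=6): matches 3 b row(s) → 3 output row(s).
- a row (acct_id=8): matches 5 b row(s) → 5 output row(s).
- a row (acct_id=8): matches 5 b row(s) → 5 output row(s).
- a row (acct_id=9): matches 5 b row(s) → 5 output row(s).
- a row (acct_id=5): matches 3 b row(s) → 3 output row(s).
- a row (acct_id=8): matches 5 b row(s) → 5 output row(s).
- a row (acct_id=2): no match → kept, b columns NULL.
- plus 1 unmatched b row(s), each kept with NULL a columns.
Total: 26 matched + 4 padded = 30 rows.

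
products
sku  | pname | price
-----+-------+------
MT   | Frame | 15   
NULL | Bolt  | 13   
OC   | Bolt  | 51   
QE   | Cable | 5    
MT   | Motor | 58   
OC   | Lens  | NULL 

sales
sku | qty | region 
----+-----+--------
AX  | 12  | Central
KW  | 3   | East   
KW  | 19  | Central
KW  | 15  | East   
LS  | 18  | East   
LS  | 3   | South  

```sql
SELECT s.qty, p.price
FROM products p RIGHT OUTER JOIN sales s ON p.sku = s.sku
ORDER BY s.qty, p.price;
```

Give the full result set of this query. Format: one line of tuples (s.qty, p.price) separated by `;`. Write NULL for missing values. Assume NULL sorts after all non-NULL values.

(3, NULL); (3, NULL); (12, NULL); (15, NULL); (18, NULL); (19, NULL)

RIGHT JOIN keeps every row from `sales`; unmatched rows get NULL for `products`'s columns.
Matching on p.sku = s.sku. A NULL in a compared column never satisfies the condition.
- p row (sku=MT): no match.
- p row (sku=NULL): no match.
- p row (sku=OC): no match.
- p row (sku=QE): no match.
- p row (sku=MT): no match.
- p row (sku=OC): no match.
- 6 s row(s) had no p match → kept, p columns NULL.
After projecting and ordering:
s.qty | p.price
3 | NULL
3 | NULL
12 | NULL
15 | NULL
18 | NULL
19 | NULL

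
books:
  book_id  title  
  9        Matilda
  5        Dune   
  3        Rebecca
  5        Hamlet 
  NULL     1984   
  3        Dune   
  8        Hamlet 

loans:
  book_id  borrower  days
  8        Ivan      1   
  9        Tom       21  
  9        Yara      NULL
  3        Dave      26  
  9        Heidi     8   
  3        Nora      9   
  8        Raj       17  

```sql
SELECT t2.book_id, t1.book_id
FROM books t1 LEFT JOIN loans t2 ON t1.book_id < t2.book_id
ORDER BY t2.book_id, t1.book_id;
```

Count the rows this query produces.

25

LEFT JOIN keeps every row from `books`; unmatched rows get NULL for `loans`'s columns.
Matching on t1.book_id < t2.book_id. A NULL in a compared column never satisfies the condition.
- book_id=9: no t2 row matches, row kept with t2 columns NULL.
- book_id=5: 5 matching t2 row(s), so 5 row(s) emitted.
- book_id=3: 5 matching t2 row(s), so 5 row(s) emitted.
- book_id=5: 5 matching t2 row(s), so 5 row(s) emitted.
- book_id=NULL: no t2 row matches, row kept with t2 columns NULL.
- book_id=3: 5 matching t2 row(s), so 5 row(s) emitted.
- book_id=8: 3 matching t2 row(s), so 3 row(s) emitted.
Total: 23 matched + 2 padded = 25 rows.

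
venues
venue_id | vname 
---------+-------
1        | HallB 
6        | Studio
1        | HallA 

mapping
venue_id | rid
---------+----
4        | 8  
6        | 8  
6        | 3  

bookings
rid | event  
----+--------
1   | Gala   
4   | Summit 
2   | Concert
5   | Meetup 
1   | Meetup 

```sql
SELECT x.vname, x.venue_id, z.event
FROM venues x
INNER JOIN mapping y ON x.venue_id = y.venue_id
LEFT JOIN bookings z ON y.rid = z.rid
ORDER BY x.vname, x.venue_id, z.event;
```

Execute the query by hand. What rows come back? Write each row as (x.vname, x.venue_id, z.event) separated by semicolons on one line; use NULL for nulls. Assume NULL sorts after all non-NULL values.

Joins associate left-to-right: venues INNER JOIN mapping on venue_id gives 2 intermediate row(s).
Then LEFT JOIN `bookings z` on rid: each of those 2 rows is kept; rows whose y.rid has no match in z get NULL for z's columns.

(Studio, 6, NULL); (Studio, 6, NULL)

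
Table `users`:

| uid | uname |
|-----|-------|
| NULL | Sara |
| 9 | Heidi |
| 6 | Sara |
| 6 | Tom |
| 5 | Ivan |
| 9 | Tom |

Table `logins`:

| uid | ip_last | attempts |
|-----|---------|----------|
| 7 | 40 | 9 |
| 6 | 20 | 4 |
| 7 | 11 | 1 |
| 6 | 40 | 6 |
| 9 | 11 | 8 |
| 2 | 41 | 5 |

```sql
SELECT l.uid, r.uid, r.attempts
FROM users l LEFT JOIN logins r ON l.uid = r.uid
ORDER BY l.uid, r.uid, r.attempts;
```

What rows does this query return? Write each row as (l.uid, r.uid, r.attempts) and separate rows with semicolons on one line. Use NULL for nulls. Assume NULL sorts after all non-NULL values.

(5, NULL, NULL); (6, 6, 4); (6, 6, 4); (6, 6, 6); (6, 6, 6); (9, 9, 8); (9, 9, 8); (NULL, NULL, NULL)

LEFT JOIN keeps every row from `users`; unmatched rows get NULL for `logins`'s columns.
Matching on l.uid = r.uid. A NULL in a compared column never satisfies the condition.
- l[0] uid=NULL → no match; kept with NULLs on the r side.
- l[1] uid=9 → 1 match(es) in r → 1 row(s).
- l[2] uid=6 → 2 match(es) in r → 2 row(s).
- l[3] uid=6 → 2 match(es) in r → 2 row(s).
- l[4] uid=5 → no match; kept with NULLs on the r side.
- l[5] uid=9 → 1 match(es) in r → 1 row(s).
After projecting and ordering:
l.uid | r.uid | r.attempts
5 | NULL | NULL
6 | 6 | 4
6 | 6 | 4
6 | 6 | 6
6 | 6 | 6
9 | 9 | 8
9 | 9 | 8
NULL | NULL | NULL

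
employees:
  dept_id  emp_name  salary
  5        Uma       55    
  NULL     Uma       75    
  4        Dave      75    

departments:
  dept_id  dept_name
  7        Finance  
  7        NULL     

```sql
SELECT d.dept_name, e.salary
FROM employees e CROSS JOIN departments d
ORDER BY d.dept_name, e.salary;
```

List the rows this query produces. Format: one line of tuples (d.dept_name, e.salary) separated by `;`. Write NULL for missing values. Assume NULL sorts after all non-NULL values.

(Finance, 55); (Finance, 75); (Finance, 75); (NULL, 55); (NULL, 75); (NULL, 75)

CROSS JOIN pairs every row of `employees` with every row of `departments`: 3 × 2 = 6 rows.
After projecting and ordering:
d.dept_name | e.salary
Finance | 55
Finance | 75
Finance | 75
NULL | 55
NULL | 75
NULL | 75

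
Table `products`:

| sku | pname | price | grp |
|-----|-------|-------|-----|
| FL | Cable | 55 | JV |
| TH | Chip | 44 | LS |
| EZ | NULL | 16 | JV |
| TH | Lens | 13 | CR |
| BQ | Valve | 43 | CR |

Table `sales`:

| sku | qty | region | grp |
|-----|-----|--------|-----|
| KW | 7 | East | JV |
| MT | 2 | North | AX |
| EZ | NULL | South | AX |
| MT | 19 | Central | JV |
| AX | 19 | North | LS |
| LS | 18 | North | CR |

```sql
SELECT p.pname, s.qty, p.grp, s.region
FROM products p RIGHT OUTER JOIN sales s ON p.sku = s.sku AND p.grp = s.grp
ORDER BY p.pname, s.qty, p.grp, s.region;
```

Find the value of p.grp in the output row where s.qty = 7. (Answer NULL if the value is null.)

NULL

RIGHT JOIN keeps every row from `sales`; unmatched rows get NULL for `products`'s columns.
Matching on p.sku = s.sku AND p.grp = s.grp.
- p[0] sku=FL, grp=JV → no match.
- p[1] sku=TH, grp=LS → no match.
- p[2] sku=EZ, grp=JV → no match.
- p[3] sku=TH, grp=CR → no match.
- p[4] sku=BQ, grp=CR → no match.
- plus 6 unmatched s row(s), each kept with NULL p columns.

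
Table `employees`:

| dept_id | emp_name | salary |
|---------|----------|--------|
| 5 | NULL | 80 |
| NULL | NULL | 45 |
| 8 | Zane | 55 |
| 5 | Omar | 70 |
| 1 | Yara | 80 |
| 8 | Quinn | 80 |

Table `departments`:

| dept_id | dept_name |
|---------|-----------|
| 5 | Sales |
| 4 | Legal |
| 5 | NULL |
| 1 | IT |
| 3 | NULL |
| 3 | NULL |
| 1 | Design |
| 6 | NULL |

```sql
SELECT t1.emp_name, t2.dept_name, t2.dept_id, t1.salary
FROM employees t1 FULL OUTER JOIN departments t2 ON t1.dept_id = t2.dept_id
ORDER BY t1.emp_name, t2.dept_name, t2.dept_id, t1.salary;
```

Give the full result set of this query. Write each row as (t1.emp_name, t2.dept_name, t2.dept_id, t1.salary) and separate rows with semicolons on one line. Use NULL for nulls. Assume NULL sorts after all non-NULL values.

(Omar, Sales, 5, 70); (Omar, NULL, 5, 70); (Quinn, NULL, NULL, 80); (Yara, Design, 1, 80); (Yara, IT, 1, 80); (Zane, NULL, NULL, 55); (NULL, Legal, 4, NULL); (NULL, Sales, 5, 80); (NULL, NULL, 3, NULL); (NULL, NULL, 3, NULL); (NULL, NULL, 5, 80); (NULL, NULL, 6, NULL); (NULL, NULL, NULL, 45)

FULL OUTER JOIN keeps every row from both sides; unmatched rows get NULL for the other side's columns.
Matching on t1.dept_id = t2.dept_id. A NULL in a compared column never satisfies the condition.
- dept_id=5: 2 matching t2 row(s), so 2 row(s) emitted.
- dept_id=NULL: no t2 row matches, row kept with t2 columns NULL.
- dept_id=8: no t2 row matches, row kept with t2 columns NULL.
- dept_id=5: 2 matching t2 row(s), so 2 row(s) emitted.
- dept_id=1: 2 matching t2 row(s), so 2 row(s) emitted.
- dept_id=8: no t2 row matches, row kept with t2 columns NULL.
- 4 t2 row(s) had no t1 match → kept, t1 columns NULL.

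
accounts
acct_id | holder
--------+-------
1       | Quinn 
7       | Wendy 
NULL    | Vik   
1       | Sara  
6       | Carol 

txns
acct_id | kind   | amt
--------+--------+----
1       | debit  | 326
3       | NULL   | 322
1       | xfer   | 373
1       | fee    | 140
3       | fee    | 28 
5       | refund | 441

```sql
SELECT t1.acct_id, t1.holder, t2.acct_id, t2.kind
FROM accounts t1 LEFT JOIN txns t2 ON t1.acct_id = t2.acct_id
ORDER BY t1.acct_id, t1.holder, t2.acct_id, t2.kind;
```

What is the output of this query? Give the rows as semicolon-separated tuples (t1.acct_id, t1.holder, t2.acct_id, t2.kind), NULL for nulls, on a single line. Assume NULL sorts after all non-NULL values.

(1, Quinn, 1, debit); (1, Quinn, 1, fee); (1, Quinn, 1, xfer); (1, Sara, 1, debit); (1, Sara, 1, fee); (1, Sara, 1, xfer); (6, Carol, NULL, NULL); (7, Wendy, NULL, NULL); (NULL, Vik, NULL, NULL)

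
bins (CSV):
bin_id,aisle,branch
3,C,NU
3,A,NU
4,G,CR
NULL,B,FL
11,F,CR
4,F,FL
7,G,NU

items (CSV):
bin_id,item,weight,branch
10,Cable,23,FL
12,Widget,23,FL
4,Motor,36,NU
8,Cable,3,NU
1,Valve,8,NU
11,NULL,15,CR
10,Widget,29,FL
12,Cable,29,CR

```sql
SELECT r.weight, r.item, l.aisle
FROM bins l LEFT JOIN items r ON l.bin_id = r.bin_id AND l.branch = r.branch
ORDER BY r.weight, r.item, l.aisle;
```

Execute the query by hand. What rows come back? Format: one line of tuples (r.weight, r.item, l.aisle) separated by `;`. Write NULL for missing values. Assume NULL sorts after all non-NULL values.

(15, NULL, F); (NULL, NULL, A); (NULL, NULL, B); (NULL, NULL, C); (NULL, NULL, F); (NULL, NULL, G); (NULL, NULL, G)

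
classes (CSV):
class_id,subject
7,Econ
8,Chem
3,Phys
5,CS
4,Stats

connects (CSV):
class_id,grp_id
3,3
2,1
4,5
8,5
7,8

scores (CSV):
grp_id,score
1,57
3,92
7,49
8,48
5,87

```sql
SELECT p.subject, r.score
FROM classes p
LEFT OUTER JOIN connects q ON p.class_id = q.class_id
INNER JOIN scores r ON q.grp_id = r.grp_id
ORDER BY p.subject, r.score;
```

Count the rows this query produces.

4

Joins associate left-to-right: classes LEFT JOIN connects on class_id gives 5 intermediate row(s).
Then INNER JOIN `scores r` on grp_id: keep only rows whose q.grp_id appears in r.
Result: 4 row(s).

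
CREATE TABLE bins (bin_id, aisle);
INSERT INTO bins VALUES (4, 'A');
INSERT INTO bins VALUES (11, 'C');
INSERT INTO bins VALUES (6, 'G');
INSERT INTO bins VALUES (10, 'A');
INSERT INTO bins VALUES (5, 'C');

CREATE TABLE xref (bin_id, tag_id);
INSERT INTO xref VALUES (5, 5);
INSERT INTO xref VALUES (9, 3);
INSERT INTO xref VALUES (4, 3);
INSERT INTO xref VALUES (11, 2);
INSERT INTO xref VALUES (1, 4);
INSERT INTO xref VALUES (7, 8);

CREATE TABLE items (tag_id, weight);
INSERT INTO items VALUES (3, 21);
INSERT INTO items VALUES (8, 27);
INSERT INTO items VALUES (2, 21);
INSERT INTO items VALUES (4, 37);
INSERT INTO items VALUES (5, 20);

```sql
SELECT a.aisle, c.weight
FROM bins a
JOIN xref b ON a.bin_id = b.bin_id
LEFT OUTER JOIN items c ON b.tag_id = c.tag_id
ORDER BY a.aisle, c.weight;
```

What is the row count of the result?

Evaluate left to right. First `bins a INNER JOIN xref b` on bin_id: 3 row(s).
Then LEFT JOIN `items c` on tag_id: each of those 3 rows is kept; rows whose b.tag_id has no match in c get NULL for c's columns.
Result: 3 row(s).

3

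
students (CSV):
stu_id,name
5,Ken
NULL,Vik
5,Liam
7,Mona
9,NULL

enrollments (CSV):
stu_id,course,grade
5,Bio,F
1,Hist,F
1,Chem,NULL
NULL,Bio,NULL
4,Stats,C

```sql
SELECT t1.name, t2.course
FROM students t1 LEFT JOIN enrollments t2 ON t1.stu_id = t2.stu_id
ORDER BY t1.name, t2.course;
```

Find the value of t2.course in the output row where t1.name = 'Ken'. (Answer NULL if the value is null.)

Bio

LEFT JOIN keeps every row from `students`; unmatched rows get NULL for `enrollments`'s columns.
Matching on t1.stu_id = t2.stu_id. A NULL in a compared column never satisfies the condition.
- t1[0] stu_id=5 → 1 match(es) in t2 → 1 row(s).
- t1[1] stu_id=NULL → no match; kept with NULLs on the t2 side.
- t1[2] stu_id=5 → 1 match(es) in t2 → 1 row(s).
- t1[3] stu_id=7 → no match; kept with NULLs on the t2 side.
- t1[4] stu_id=9 → no match; kept with NULLs on the t2 side.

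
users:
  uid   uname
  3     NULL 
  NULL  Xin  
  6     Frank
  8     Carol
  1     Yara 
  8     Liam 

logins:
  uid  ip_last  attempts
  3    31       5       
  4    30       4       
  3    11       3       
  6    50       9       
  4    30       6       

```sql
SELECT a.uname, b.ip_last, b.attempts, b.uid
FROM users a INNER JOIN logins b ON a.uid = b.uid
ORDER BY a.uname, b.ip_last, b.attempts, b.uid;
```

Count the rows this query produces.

INNER JOIN keeps only pairs where the ON condition holds.
Matching on a.uid = b.uid. A NULL in a compared column never satisfies the condition.
- uid=3: 2 matching b row(s), so 2 row(s) emitted.
- uid=NULL: no matching b row, dropped.
- uid=6: 1 matching b row(s), so 1 row(s) emitted.
- uid=8: no matching b row, dropped.
- uid=1: no matching b row, dropped.
- uid=8: no matching b row, dropped.
Total: 3 rows.

3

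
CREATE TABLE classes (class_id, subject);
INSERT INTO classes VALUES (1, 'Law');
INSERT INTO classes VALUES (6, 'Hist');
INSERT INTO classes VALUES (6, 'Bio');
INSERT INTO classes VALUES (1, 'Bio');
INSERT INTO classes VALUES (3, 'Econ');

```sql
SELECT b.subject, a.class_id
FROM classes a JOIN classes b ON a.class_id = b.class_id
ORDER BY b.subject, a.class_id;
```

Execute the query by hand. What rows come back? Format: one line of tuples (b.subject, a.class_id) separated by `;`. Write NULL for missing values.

(Bio, 1); (Bio, 1); (Bio, 6); (Bio, 6); (Econ, 3); (Hist, 6); (Hist, 6); (Law, 1); (Law, 1)

INNER JOIN keeps only pairs where the ON condition holds.
Matching on a.class_id = b.class_id.
Matched pairs: 9.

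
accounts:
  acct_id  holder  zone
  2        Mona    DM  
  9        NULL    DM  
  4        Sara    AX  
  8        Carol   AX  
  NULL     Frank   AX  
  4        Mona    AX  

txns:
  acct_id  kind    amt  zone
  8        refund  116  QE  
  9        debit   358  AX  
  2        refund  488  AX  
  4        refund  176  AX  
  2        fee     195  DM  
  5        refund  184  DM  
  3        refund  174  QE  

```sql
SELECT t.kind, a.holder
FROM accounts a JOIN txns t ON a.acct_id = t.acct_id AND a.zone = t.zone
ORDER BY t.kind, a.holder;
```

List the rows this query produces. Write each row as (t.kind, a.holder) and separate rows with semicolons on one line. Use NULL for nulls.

INNER JOIN keeps only pairs where the ON condition holds.
Matching on a.acct_id = t.acct_id AND a.zone = t.zone. A NULL in a compared column never satisfies the condition.
Matched pairs: 3.

(fee, Mona); (refund, Mona); (refund, Sara)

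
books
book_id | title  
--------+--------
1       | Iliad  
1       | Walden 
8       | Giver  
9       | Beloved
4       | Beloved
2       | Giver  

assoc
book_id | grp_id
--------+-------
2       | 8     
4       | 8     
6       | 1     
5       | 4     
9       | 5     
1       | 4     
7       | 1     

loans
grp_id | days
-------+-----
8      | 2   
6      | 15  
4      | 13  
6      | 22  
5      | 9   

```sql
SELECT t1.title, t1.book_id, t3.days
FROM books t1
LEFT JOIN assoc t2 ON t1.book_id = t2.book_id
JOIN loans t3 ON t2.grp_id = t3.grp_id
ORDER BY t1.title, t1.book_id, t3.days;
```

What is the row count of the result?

Step 1 — t1 LEFT JOIN t2 on book_id → 6 row(s).
Then INNER JOIN `loans t3` on grp_id: keep only rows whose t2.grp_id appears in t3.
Result: 5 row(s).

5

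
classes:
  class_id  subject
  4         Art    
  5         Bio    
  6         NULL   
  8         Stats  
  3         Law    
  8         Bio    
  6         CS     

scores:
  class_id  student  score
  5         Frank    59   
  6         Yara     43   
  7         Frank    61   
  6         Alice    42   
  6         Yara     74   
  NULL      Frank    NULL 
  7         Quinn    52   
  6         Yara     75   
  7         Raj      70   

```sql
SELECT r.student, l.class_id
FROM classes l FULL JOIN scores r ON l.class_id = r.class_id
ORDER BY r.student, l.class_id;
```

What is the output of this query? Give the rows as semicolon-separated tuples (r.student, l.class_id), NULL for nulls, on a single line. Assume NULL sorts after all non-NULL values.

(Alice, 6); (Alice, 6); (Frank, 5); (Frank, NULL); (Frank, NULL); (Quinn, NULL); (Raj, NULL); (Yara, 6); (Yara, 6); (Yara, 6); (Yara, 6); (Yara, 6); (Yara, 6); (NULL, 3); (NULL, 4); (NULL, 8); (NULL, 8)

FULL OUTER JOIN keeps every row from both sides; unmatched rows get NULL for the other side's columns.
Matching on l.class_id = r.class_id. A NULL in a compared column never satisfies the condition.
- l (class_id=4) has no partner → padded with NULL.
- l (class_id=5) pairs with 1 row(s) of r.
- l (class_id=6) pairs with 4 row(s) of r.
- l (class_id=8) has no partner → padded with NULL.
- l (class_id=3) has no partner → padded with NULL.
- l (class_id=8) has no partner → padded with NULL.
- l (class_id=6) pairs with 4 row(s) of r.
- 4 row(s) from r found no l partner → padded with NULL.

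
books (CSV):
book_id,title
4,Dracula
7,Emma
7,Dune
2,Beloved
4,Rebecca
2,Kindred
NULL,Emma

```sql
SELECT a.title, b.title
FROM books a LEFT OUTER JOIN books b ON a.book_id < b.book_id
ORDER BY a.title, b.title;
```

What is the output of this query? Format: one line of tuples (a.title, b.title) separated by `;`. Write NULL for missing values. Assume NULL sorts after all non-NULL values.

LEFT JOIN keeps every row from `books a`; unmatched rows get NULL for `books b`'s columns.
Matching on a.book_id < b.book_id. A NULL in a compared column never satisfies the condition.
- a row (book_id=4): matches 2 b row(s) → 2 output row(s).
- a row (book_id=7): no match → kept, b columns NULL.
- a row (book_id=7): no match → kept, b columns NULL.
- a row (book_id=2): matches 4 b row(s) → 4 output row(s).
- a row (book_id=4): matches 2 b row(s) → 2 output row(s).
- a row (book_id=2): matches 4 b row(s) → 4 output row(s).
- a row (book_id=NULL): no match → kept, b columns NULL.

(Beloved, Dracula); (Beloved, Dune); (Beloved, Emma); (Beloved, Rebecca); (Dracula, Dune); (Dracula, Emma); (Dune, NULL); (Emma, NULL); (Emma, NULL); (Kindred, Dracula); (Kindred, Dune); (Kindred, Emma); (Kindred, Rebecca); (Rebecca, Dune); (Rebecca, Emma)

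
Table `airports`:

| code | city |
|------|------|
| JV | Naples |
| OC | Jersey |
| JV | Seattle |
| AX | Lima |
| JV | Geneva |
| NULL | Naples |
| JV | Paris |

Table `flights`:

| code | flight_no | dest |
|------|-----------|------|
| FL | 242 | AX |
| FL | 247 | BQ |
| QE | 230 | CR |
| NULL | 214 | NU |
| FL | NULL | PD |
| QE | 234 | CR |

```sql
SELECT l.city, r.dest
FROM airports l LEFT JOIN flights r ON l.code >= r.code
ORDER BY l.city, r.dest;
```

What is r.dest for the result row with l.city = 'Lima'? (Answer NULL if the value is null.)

LEFT JOIN keeps every row from `airports`; unmatched rows get NULL for `flights`'s columns.
Matching on l.code >= r.code. A NULL in a compared column never satisfies the condition.
- l (code=JV) pairs with 3 row(s) of r.
- l (code=OC) pairs with 3 row(s) of r.
- l (code=JV) pairs with 3 row(s) of r.
- l (code=AX) has no partner → padded with NULL.
- l (code=JV) pairs with 3 row(s) of r.
- l (code=NULL) has no partner → padded with NULL.
- l (code=JV) pairs with 3 row(s) of r.

NULL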